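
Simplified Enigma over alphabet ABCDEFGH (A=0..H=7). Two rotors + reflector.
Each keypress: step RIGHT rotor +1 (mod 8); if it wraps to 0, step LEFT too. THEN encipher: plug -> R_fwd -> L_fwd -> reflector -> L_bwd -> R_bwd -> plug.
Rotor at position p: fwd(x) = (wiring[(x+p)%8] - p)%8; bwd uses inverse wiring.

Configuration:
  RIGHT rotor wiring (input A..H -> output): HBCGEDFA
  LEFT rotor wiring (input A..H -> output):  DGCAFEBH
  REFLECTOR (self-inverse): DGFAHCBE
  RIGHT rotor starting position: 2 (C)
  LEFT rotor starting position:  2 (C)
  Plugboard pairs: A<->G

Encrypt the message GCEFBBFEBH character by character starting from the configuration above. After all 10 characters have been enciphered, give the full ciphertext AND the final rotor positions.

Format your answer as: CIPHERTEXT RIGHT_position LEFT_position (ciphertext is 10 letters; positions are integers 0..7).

Answer: EAHBCHACCE 4 3

Derivation:
Char 1 ('G'): step: R->3, L=2; G->plug->A->R->D->L->C->refl->F->L'->F->R'->E->plug->E
Char 2 ('C'): step: R->4, L=2; C->plug->C->R->B->L->G->refl->B->L'->G->R'->G->plug->A
Char 3 ('E'): step: R->5, L=2; E->plug->E->R->E->L->H->refl->E->L'->H->R'->H->plug->H
Char 4 ('F'): step: R->6, L=2; F->plug->F->R->A->L->A->refl->D->L'->C->R'->B->plug->B
Char 5 ('B'): step: R->7, L=2; B->plug->B->R->A->L->A->refl->D->L'->C->R'->C->plug->C
Char 6 ('B'): step: R->0, L->3 (L advanced); B->plug->B->R->B->L->C->refl->F->L'->A->R'->H->plug->H
Char 7 ('F'): step: R->1, L=3; F->plug->F->R->E->L->E->refl->H->L'->H->R'->G->plug->A
Char 8 ('E'): step: R->2, L=3; E->plug->E->R->D->L->G->refl->B->L'->C->R'->C->plug->C
Char 9 ('B'): step: R->3, L=3; B->plug->B->R->B->L->C->refl->F->L'->A->R'->C->plug->C
Char 10 ('H'): step: R->4, L=3; H->plug->H->R->C->L->B->refl->G->L'->D->R'->E->plug->E
Final: ciphertext=EAHBCHACCE, RIGHT=4, LEFT=3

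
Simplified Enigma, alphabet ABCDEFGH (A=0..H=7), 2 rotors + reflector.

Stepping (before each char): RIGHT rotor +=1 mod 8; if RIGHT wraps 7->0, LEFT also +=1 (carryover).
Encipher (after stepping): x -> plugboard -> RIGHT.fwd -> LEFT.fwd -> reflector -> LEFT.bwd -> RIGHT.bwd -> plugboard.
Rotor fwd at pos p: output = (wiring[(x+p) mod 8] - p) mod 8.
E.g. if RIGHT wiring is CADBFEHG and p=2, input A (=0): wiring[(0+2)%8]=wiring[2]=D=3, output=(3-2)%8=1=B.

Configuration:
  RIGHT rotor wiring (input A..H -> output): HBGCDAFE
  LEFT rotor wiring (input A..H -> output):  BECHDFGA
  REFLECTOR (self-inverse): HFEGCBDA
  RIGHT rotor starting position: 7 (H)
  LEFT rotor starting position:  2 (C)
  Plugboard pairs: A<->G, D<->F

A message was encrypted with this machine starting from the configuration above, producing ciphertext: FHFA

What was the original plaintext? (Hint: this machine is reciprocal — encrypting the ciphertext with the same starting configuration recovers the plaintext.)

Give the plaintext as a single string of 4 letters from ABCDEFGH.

Char 1 ('F'): step: R->0, L->3 (L advanced); F->plug->D->R->C->L->C->refl->E->L'->A->R'->F->plug->D
Char 2 ('H'): step: R->1, L=3; H->plug->H->R->G->L->B->refl->F->L'->E->R'->F->plug->D
Char 3 ('F'): step: R->2, L=3; F->plug->D->R->G->L->B->refl->F->L'->E->R'->A->plug->G
Char 4 ('A'): step: R->3, L=3; A->plug->G->R->G->L->B->refl->F->L'->E->R'->F->plug->D

Answer: DDGD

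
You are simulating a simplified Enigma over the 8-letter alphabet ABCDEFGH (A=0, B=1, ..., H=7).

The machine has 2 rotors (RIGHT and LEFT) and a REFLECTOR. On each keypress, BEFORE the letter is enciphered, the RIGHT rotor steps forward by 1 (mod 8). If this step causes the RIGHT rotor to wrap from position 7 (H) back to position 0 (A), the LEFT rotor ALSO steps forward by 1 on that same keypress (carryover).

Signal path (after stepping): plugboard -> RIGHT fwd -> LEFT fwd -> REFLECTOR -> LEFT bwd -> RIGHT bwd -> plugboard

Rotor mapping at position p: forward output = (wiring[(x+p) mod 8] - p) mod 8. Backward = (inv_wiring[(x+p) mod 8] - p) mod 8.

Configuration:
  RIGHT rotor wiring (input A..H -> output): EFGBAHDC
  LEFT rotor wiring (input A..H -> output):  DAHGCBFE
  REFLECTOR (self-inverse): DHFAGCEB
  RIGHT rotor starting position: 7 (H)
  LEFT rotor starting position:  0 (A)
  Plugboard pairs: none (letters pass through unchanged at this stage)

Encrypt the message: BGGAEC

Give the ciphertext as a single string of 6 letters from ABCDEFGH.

Char 1 ('B'): step: R->0, L->1 (L advanced); B->plug->B->R->F->L->E->refl->G->L'->B->R'->D->plug->D
Char 2 ('G'): step: R->1, L=1; G->plug->G->R->B->L->G->refl->E->L'->F->R'->B->plug->B
Char 3 ('G'): step: R->2, L=1; G->plug->G->R->C->L->F->refl->C->L'->H->R'->B->plug->B
Char 4 ('A'): step: R->3, L=1; A->plug->A->R->G->L->D->refl->A->L'->E->R'->C->plug->C
Char 5 ('E'): step: R->4, L=1; E->plug->E->R->A->L->H->refl->B->L'->D->R'->B->plug->B
Char 6 ('C'): step: R->5, L=1; C->plug->C->R->F->L->E->refl->G->L'->B->R'->F->plug->F

Answer: DBBCBF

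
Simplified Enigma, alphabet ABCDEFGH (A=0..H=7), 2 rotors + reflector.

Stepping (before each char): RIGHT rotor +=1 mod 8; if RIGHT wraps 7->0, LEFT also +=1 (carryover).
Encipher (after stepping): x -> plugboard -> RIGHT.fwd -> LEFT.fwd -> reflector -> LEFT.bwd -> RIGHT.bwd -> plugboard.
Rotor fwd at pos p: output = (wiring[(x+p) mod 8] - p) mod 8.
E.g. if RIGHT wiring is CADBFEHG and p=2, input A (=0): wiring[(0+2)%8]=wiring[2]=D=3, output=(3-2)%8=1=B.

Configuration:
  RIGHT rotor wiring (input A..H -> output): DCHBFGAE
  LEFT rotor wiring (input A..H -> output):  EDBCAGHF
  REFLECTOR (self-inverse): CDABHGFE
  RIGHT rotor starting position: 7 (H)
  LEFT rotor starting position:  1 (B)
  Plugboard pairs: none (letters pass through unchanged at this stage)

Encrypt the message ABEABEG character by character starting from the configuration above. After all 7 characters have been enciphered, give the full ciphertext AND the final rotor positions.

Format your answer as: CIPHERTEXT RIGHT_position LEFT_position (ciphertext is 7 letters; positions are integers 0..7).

Answer: GAGECCC 6 2

Derivation:
Char 1 ('A'): step: R->0, L->2 (L advanced); A->plug->A->R->D->L->E->refl->H->L'->A->R'->G->plug->G
Char 2 ('B'): step: R->1, L=2; B->plug->B->R->G->L->C->refl->A->L'->B->R'->A->plug->A
Char 3 ('E'): step: R->2, L=2; E->plug->E->R->G->L->C->refl->A->L'->B->R'->G->plug->G
Char 4 ('A'): step: R->3, L=2; A->plug->A->R->G->L->C->refl->A->L'->B->R'->E->plug->E
Char 5 ('B'): step: R->4, L=2; B->plug->B->R->C->L->G->refl->F->L'->E->R'->C->plug->C
Char 6 ('E'): step: R->5, L=2; E->plug->E->R->F->L->D->refl->B->L'->H->R'->C->plug->C
Char 7 ('G'): step: R->6, L=2; G->plug->G->R->H->L->B->refl->D->L'->F->R'->C->plug->C
Final: ciphertext=GAGECCC, RIGHT=6, LEFT=2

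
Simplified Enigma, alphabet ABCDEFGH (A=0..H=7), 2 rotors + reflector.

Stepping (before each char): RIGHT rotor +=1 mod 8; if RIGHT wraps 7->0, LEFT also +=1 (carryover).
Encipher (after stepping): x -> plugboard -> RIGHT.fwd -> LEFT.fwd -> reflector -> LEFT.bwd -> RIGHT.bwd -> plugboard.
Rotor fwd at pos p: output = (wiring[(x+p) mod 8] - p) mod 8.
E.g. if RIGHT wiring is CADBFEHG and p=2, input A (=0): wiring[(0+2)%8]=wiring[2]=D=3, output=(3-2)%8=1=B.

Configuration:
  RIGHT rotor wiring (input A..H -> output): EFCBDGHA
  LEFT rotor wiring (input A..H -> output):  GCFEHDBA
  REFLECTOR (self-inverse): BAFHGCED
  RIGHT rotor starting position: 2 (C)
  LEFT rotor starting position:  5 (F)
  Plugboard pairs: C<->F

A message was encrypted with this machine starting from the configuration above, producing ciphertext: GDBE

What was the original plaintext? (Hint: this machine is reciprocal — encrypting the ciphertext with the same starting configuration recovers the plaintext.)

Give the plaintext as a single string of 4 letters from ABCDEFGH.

Char 1 ('G'): step: R->3, L=5; G->plug->G->R->C->L->D->refl->H->L'->G->R'->A->plug->A
Char 2 ('D'): step: R->4, L=5; D->plug->D->R->E->L->F->refl->C->L'->H->R'->A->plug->A
Char 3 ('B'): step: R->5, L=5; B->plug->B->R->C->L->D->refl->H->L'->G->R'->H->plug->H
Char 4 ('E'): step: R->6, L=5; E->plug->E->R->E->L->F->refl->C->L'->H->R'->D->plug->D

Answer: AAHD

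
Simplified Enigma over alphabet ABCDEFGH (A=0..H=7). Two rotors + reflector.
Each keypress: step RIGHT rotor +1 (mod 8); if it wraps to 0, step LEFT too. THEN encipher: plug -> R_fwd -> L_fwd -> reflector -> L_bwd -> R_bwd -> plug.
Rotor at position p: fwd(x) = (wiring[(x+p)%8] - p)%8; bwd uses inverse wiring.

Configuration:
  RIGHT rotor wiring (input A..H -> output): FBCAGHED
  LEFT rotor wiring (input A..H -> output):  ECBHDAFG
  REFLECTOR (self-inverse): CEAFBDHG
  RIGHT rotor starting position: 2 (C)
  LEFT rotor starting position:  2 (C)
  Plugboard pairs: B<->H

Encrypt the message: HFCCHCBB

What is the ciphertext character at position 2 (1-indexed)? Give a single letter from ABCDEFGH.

Char 1 ('H'): step: R->3, L=2; H->plug->B->R->D->L->G->refl->H->L'->A->R'->E->plug->E
Char 2 ('F'): step: R->4, L=2; F->plug->F->R->F->L->E->refl->B->L'->C->R'->A->plug->A

A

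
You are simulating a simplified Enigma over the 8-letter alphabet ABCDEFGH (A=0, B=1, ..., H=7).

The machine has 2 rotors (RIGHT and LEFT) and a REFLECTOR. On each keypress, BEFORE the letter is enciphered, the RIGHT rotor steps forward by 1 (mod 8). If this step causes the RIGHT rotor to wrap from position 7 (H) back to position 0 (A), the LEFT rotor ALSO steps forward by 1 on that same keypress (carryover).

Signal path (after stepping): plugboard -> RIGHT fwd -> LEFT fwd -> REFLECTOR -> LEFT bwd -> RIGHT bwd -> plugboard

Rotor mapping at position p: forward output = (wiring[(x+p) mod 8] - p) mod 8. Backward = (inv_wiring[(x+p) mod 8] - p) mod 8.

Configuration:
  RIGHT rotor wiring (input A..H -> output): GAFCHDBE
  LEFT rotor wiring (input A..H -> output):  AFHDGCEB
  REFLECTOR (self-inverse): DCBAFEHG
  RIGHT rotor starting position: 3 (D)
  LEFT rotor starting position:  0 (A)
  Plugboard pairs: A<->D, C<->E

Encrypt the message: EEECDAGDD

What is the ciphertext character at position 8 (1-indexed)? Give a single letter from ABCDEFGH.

Char 1 ('E'): step: R->4, L=0; E->plug->C->R->F->L->C->refl->B->L'->H->R'->B->plug->B
Char 2 ('E'): step: R->5, L=0; E->plug->C->R->H->L->B->refl->C->L'->F->R'->G->plug->G
Char 3 ('E'): step: R->6, L=0; E->plug->C->R->A->L->A->refl->D->L'->D->R'->A->plug->D
Char 4 ('C'): step: R->7, L=0; C->plug->E->R->D->L->D->refl->A->L'->A->R'->F->plug->F
Char 5 ('D'): step: R->0, L->1 (L advanced); D->plug->A->R->G->L->A->refl->D->L'->F->R'->C->plug->E
Char 6 ('A'): step: R->1, L=1; A->plug->D->R->G->L->A->refl->D->L'->F->R'->H->plug->H
Char 7 ('G'): step: R->2, L=1; G->plug->G->R->E->L->B->refl->C->L'->C->R'->F->plug->F
Char 8 ('D'): step: R->3, L=1; D->plug->A->R->H->L->H->refl->G->L'->B->R'->E->plug->C

C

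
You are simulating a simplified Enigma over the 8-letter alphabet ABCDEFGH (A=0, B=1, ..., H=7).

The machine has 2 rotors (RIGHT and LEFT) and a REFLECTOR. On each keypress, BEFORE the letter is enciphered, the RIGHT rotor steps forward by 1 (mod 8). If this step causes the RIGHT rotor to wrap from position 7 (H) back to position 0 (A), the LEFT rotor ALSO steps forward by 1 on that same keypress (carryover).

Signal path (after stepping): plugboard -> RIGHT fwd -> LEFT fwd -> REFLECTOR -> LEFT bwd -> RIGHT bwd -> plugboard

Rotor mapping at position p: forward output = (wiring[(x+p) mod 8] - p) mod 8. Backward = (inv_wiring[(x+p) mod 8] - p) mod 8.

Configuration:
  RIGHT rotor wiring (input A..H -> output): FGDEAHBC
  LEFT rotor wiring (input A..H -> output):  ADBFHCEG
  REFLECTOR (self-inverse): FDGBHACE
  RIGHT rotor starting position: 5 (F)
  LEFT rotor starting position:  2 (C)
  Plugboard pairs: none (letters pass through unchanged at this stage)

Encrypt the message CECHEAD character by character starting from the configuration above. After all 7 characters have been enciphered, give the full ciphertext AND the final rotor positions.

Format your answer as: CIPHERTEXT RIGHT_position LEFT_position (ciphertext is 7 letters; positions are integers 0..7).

Char 1 ('C'): step: R->6, L=2; C->plug->C->R->H->L->B->refl->D->L'->B->R'->H->plug->H
Char 2 ('E'): step: R->7, L=2; E->plug->E->R->F->L->E->refl->H->L'->A->R'->G->plug->G
Char 3 ('C'): step: R->0, L->3 (L advanced); C->plug->C->R->D->L->B->refl->D->L'->E->R'->D->plug->D
Char 4 ('H'): step: R->1, L=3; H->plug->H->R->E->L->D->refl->B->L'->D->R'->C->plug->C
Char 5 ('E'): step: R->2, L=3; E->plug->E->R->H->L->G->refl->C->L'->A->R'->F->plug->F
Char 6 ('A'): step: R->3, L=3; A->plug->A->R->B->L->E->refl->H->L'->C->R'->F->plug->F
Char 7 ('D'): step: R->4, L=3; D->plug->D->R->G->L->A->refl->F->L'->F->R'->C->plug->C
Final: ciphertext=HGDCFFC, RIGHT=4, LEFT=3

Answer: HGDCFFC 4 3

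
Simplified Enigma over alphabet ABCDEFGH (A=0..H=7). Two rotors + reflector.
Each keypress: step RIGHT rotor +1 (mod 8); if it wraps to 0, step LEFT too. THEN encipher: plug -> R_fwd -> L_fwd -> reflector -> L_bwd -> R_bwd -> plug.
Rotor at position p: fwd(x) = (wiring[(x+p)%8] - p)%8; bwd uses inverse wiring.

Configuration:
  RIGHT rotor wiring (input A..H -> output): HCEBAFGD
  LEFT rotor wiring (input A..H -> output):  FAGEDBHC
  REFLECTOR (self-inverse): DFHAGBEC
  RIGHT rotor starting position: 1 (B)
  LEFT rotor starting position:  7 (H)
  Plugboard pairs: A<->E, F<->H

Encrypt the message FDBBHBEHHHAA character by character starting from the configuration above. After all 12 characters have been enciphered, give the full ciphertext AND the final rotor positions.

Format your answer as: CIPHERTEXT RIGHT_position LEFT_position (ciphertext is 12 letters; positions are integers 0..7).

Char 1 ('F'): step: R->2, L=7; F->plug->H->R->A->L->D->refl->A->L'->H->R'->B->plug->B
Char 2 ('D'): step: R->3, L=7; D->plug->D->R->D->L->H->refl->C->L'->G->R'->A->plug->E
Char 3 ('B'): step: R->4, L=7; B->plug->B->R->B->L->G->refl->E->L'->F->R'->H->plug->F
Char 4 ('B'): step: R->5, L=7; B->plug->B->R->B->L->G->refl->E->L'->F->R'->E->plug->A
Char 5 ('H'): step: R->6, L=7; H->plug->F->R->D->L->H->refl->C->L'->G->R'->E->plug->A
Char 6 ('B'): step: R->7, L=7; B->plug->B->R->A->L->D->refl->A->L'->H->R'->H->plug->F
Char 7 ('E'): step: R->0, L->0 (L advanced); E->plug->A->R->H->L->C->refl->H->L'->G->R'->G->plug->G
Char 8 ('H'): step: R->1, L=0; H->plug->F->R->F->L->B->refl->F->L'->A->R'->C->plug->C
Char 9 ('H'): step: R->2, L=0; H->plug->F->R->B->L->A->refl->D->L'->E->R'->E->plug->A
Char 10 ('H'): step: R->3, L=0; H->plug->F->R->E->L->D->refl->A->L'->B->R'->H->plug->F
Char 11 ('A'): step: R->4, L=0; A->plug->E->R->D->L->E->refl->G->L'->C->R'->C->plug->C
Char 12 ('A'): step: R->5, L=0; A->plug->E->R->F->L->B->refl->F->L'->A->R'->A->plug->E
Final: ciphertext=BEFAAFGCAFCE, RIGHT=5, LEFT=0

Answer: BEFAAFGCAFCE 5 0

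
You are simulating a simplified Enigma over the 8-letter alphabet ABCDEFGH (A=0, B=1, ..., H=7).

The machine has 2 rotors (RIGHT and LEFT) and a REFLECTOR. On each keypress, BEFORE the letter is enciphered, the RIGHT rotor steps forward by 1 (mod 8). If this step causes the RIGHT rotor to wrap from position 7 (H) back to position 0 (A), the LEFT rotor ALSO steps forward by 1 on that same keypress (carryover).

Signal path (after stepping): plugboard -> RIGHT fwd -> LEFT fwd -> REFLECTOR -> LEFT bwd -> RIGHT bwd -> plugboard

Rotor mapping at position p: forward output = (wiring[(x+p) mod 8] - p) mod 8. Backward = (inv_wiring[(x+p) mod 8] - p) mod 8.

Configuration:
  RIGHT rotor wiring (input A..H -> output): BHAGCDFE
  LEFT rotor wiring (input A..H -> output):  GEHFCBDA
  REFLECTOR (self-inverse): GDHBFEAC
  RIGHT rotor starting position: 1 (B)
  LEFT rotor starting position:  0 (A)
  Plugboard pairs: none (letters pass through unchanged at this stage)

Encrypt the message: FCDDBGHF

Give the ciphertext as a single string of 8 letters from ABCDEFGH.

Char 1 ('F'): step: R->2, L=0; F->plug->F->R->C->L->H->refl->C->L'->E->R'->B->plug->B
Char 2 ('C'): step: R->3, L=0; C->plug->C->R->A->L->G->refl->A->L'->H->R'->B->plug->B
Char 3 ('D'): step: R->4, L=0; D->plug->D->R->A->L->G->refl->A->L'->H->R'->B->plug->B
Char 4 ('D'): step: R->5, L=0; D->plug->D->R->E->L->C->refl->H->L'->C->R'->E->plug->E
Char 5 ('B'): step: R->6, L=0; B->plug->B->R->G->L->D->refl->B->L'->F->R'->H->plug->H
Char 6 ('G'): step: R->7, L=0; G->plug->G->R->E->L->C->refl->H->L'->C->R'->B->plug->B
Char 7 ('H'): step: R->0, L->1 (L advanced); H->plug->H->R->E->L->A->refl->G->L'->B->R'->A->plug->A
Char 8 ('F'): step: R->1, L=1; F->plug->F->R->E->L->A->refl->G->L'->B->R'->D->plug->D

Answer: BBBEHBAD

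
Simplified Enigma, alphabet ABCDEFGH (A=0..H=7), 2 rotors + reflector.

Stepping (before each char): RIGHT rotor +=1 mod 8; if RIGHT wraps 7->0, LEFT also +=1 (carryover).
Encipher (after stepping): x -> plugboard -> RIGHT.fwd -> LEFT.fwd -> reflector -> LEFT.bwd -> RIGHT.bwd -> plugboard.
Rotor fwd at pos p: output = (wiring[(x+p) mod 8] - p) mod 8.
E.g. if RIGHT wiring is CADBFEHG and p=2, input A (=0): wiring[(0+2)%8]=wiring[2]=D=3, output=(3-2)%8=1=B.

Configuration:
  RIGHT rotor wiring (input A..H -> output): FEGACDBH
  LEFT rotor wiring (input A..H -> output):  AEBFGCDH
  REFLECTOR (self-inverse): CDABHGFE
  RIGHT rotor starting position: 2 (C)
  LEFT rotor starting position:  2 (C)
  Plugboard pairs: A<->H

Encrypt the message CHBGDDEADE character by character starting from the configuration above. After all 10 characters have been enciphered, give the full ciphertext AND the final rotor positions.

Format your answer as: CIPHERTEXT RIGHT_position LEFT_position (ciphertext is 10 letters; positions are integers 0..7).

Char 1 ('C'): step: R->3, L=2; C->plug->C->R->A->L->H->refl->E->L'->C->R'->F->plug->F
Char 2 ('H'): step: R->4, L=2; H->plug->A->R->G->L->G->refl->F->L'->F->R'->C->plug->C
Char 3 ('B'): step: R->5, L=2; B->plug->B->R->E->L->B->refl->D->L'->B->R'->F->plug->F
Char 4 ('G'): step: R->6, L=2; G->plug->G->R->E->L->B->refl->D->L'->B->R'->B->plug->B
Char 5 ('D'): step: R->7, L=2; D->plug->D->R->H->L->C->refl->A->L'->D->R'->F->plug->F
Char 6 ('D'): step: R->0, L->3 (L advanced); D->plug->D->R->A->L->C->refl->A->L'->D->R'->F->plug->F
Char 7 ('E'): step: R->1, L=3; E->plug->E->R->C->L->H->refl->E->L'->E->R'->H->plug->A
Char 8 ('A'): step: R->2, L=3; A->plug->H->R->C->L->H->refl->E->L'->E->R'->A->plug->H
Char 9 ('D'): step: R->3, L=3; D->plug->D->R->G->L->B->refl->D->L'->B->R'->G->plug->G
Char 10 ('E'): step: R->4, L=3; E->plug->E->R->B->L->D->refl->B->L'->G->R'->A->plug->H
Final: ciphertext=FCFBFFAHGH, RIGHT=4, LEFT=3

Answer: FCFBFFAHGH 4 3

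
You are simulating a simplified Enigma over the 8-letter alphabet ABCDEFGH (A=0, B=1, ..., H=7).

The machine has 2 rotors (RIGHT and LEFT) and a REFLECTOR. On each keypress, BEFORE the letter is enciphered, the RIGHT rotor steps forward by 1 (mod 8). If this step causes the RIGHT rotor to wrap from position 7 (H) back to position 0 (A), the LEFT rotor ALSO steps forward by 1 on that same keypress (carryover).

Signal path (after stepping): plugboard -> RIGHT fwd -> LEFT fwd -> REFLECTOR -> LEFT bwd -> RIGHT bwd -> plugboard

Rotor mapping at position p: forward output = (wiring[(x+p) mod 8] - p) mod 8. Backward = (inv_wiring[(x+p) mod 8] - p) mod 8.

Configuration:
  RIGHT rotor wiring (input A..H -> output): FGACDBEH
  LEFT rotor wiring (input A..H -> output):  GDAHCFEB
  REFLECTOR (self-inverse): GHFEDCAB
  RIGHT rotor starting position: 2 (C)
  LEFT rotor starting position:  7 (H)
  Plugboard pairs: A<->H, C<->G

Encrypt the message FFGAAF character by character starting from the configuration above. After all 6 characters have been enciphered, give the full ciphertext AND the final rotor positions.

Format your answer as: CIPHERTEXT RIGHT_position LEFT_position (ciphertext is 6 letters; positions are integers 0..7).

Answer: ABCBCB 0 0

Derivation:
Char 1 ('F'): step: R->3, L=7; F->plug->F->R->C->L->E->refl->D->L'->F->R'->H->plug->A
Char 2 ('F'): step: R->4, L=7; F->plug->F->R->C->L->E->refl->D->L'->F->R'->B->plug->B
Char 3 ('G'): step: R->5, L=7; G->plug->C->R->C->L->E->refl->D->L'->F->R'->G->plug->C
Char 4 ('A'): step: R->6, L=7; A->plug->H->R->D->L->B->refl->H->L'->B->R'->B->plug->B
Char 5 ('A'): step: R->7, L=7; A->plug->H->R->F->L->D->refl->E->L'->C->R'->G->plug->C
Char 6 ('F'): step: R->0, L->0 (L advanced); F->plug->F->R->B->L->D->refl->E->L'->G->R'->B->plug->B
Final: ciphertext=ABCBCB, RIGHT=0, LEFT=0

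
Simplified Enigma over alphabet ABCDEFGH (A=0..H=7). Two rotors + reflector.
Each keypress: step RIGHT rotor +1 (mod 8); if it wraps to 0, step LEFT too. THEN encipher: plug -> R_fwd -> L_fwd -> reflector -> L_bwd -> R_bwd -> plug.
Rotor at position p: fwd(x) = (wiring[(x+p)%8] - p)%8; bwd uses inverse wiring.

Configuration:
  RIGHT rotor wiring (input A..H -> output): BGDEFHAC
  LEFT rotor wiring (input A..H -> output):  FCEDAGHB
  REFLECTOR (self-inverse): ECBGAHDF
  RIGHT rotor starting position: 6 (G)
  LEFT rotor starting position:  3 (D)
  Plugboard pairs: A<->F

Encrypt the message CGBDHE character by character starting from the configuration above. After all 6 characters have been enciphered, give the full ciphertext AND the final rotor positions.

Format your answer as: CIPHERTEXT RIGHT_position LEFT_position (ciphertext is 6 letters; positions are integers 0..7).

Char 1 ('C'): step: R->7, L=3; C->plug->C->R->H->L->B->refl->C->L'->F->R'->E->plug->E
Char 2 ('G'): step: R->0, L->4 (L advanced); G->plug->G->R->A->L->E->refl->A->L'->G->R'->B->plug->B
Char 3 ('B'): step: R->1, L=4; B->plug->B->R->C->L->D->refl->G->L'->F->R'->A->plug->F
Char 4 ('D'): step: R->2, L=4; D->plug->D->R->F->L->G->refl->D->L'->C->R'->B->plug->B
Char 5 ('H'): step: R->3, L=4; H->plug->H->R->A->L->E->refl->A->L'->G->R'->F->plug->A
Char 6 ('E'): step: R->4, L=4; E->plug->E->R->F->L->G->refl->D->L'->C->R'->F->plug->A
Final: ciphertext=EBFBAA, RIGHT=4, LEFT=4

Answer: EBFBAA 4 4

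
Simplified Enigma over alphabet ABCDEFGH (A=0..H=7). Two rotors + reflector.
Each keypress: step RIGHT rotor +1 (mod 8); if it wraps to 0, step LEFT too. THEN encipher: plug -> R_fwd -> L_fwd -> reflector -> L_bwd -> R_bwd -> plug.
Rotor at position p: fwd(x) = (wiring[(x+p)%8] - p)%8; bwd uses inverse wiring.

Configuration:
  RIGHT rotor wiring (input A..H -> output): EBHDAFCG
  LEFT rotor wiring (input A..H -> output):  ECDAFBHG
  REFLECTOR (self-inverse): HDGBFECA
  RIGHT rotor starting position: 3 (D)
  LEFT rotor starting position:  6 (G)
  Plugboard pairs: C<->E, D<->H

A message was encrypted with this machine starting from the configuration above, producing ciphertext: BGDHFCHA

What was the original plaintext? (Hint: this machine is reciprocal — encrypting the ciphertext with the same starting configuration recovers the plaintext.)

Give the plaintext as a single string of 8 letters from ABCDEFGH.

Answer: EEBADEBH

Derivation:
Char 1 ('B'): step: R->4, L=6; B->plug->B->R->B->L->A->refl->H->L'->G->R'->C->plug->E
Char 2 ('G'): step: R->5, L=6; G->plug->G->R->G->L->H->refl->A->L'->B->R'->C->plug->E
Char 3 ('D'): step: R->6, L=6; D->plug->H->R->H->L->D->refl->B->L'->A->R'->B->plug->B
Char 4 ('H'): step: R->7, L=6; H->plug->D->R->A->L->B->refl->D->L'->H->R'->A->plug->A
Char 5 ('F'): step: R->0, L->7 (L advanced); F->plug->F->R->F->L->G->refl->C->L'->G->R'->H->plug->D
Char 6 ('C'): step: R->1, L=7; C->plug->E->R->E->L->B->refl->D->L'->C->R'->C->plug->E
Char 7 ('H'): step: R->2, L=7; H->plug->D->R->D->L->E->refl->F->L'->B->R'->B->plug->B
Char 8 ('A'): step: R->3, L=7; A->plug->A->R->A->L->H->refl->A->L'->H->R'->D->plug->H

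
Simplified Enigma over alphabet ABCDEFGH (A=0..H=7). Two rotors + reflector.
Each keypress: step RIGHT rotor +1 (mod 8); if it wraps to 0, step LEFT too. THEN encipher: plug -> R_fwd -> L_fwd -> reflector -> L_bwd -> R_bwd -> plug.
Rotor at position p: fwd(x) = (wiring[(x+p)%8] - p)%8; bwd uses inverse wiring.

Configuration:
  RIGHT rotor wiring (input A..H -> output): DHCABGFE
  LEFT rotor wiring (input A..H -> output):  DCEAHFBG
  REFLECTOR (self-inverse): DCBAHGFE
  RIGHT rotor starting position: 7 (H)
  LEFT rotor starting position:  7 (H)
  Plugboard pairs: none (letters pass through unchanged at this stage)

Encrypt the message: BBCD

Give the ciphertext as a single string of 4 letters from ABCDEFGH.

Answer: GAHG

Derivation:
Char 1 ('B'): step: R->0, L->0 (L advanced); B->plug->B->R->H->L->G->refl->F->L'->F->R'->G->plug->G
Char 2 ('B'): step: R->1, L=0; B->plug->B->R->B->L->C->refl->B->L'->G->R'->A->plug->A
Char 3 ('C'): step: R->2, L=0; C->plug->C->R->H->L->G->refl->F->L'->F->R'->H->plug->H
Char 4 ('D'): step: R->3, L=0; D->plug->D->R->C->L->E->refl->H->L'->E->R'->G->plug->G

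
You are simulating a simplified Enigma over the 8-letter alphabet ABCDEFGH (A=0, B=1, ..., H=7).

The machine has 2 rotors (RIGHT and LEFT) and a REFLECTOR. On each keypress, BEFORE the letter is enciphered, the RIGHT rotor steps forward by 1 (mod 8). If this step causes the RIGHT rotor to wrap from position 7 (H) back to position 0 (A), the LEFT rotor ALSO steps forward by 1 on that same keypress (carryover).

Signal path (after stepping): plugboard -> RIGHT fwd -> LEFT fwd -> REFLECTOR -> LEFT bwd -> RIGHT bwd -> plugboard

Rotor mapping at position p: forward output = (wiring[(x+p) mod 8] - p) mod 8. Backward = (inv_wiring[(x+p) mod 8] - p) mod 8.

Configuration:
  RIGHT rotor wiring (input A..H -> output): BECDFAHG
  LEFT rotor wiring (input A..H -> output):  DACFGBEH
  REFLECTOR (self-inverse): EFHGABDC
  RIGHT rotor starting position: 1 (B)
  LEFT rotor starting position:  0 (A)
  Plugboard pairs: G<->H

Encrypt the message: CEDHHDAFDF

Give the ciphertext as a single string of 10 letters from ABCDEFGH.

Answer: ECGCGCDHEC

Derivation:
Char 1 ('C'): step: R->2, L=0; C->plug->C->R->D->L->F->refl->B->L'->F->R'->E->plug->E
Char 2 ('E'): step: R->3, L=0; E->plug->E->R->D->L->F->refl->B->L'->F->R'->C->plug->C
Char 3 ('D'): step: R->4, L=0; D->plug->D->R->C->L->C->refl->H->L'->H->R'->H->plug->G
Char 4 ('H'): step: R->5, L=0; H->plug->G->R->G->L->E->refl->A->L'->B->R'->C->plug->C
Char 5 ('H'): step: R->6, L=0; H->plug->G->R->H->L->H->refl->C->L'->C->R'->H->plug->G
Char 6 ('D'): step: R->7, L=0; D->plug->D->R->D->L->F->refl->B->L'->F->R'->C->plug->C
Char 7 ('A'): step: R->0, L->1 (L advanced); A->plug->A->R->B->L->B->refl->F->L'->D->R'->D->plug->D
Char 8 ('F'): step: R->1, L=1; F->plug->F->R->G->L->G->refl->D->L'->F->R'->G->plug->H
Char 9 ('D'): step: R->2, L=1; D->plug->D->R->G->L->G->refl->D->L'->F->R'->E->plug->E
Char 10 ('F'): step: R->3, L=1; F->plug->F->R->G->L->G->refl->D->L'->F->R'->C->plug->C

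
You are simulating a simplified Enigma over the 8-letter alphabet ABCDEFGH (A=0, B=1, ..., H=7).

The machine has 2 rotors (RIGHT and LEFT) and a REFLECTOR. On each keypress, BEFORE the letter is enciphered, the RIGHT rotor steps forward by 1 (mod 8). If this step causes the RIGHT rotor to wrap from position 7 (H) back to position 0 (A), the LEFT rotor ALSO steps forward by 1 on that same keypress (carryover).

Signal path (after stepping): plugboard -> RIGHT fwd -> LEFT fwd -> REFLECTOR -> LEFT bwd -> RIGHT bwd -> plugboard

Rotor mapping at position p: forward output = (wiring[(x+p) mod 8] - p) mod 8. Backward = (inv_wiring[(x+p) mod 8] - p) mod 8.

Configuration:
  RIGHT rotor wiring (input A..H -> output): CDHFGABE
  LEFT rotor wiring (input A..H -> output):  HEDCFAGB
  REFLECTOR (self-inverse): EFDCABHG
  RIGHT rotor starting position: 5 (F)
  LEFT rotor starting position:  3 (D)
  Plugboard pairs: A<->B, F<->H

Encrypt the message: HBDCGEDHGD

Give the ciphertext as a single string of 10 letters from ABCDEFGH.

Answer: DHGBACGABA

Derivation:
Char 1 ('H'): step: R->6, L=3; H->plug->F->R->H->L->A->refl->E->L'->F->R'->D->plug->D
Char 2 ('B'): step: R->7, L=3; B->plug->A->R->F->L->E->refl->A->L'->H->R'->F->plug->H
Char 3 ('D'): step: R->0, L->4 (L advanced); D->plug->D->R->F->L->A->refl->E->L'->B->R'->G->plug->G
Char 4 ('C'): step: R->1, L=4; C->plug->C->R->E->L->D->refl->C->L'->C->R'->A->plug->B
Char 5 ('G'): step: R->2, L=4; G->plug->G->R->A->L->B->refl->F->L'->D->R'->B->plug->A
Char 6 ('E'): step: R->3, L=4; E->plug->E->R->B->L->E->refl->A->L'->F->R'->C->plug->C
Char 7 ('D'): step: R->4, L=4; D->plug->D->R->A->L->B->refl->F->L'->D->R'->G->plug->G
Char 8 ('H'): step: R->5, L=4; H->plug->F->R->C->L->C->refl->D->L'->E->R'->B->plug->A
Char 9 ('G'): step: R->6, L=4; G->plug->G->R->A->L->B->refl->F->L'->D->R'->A->plug->B
Char 10 ('D'): step: R->7, L=4; D->plug->D->R->A->L->B->refl->F->L'->D->R'->B->plug->A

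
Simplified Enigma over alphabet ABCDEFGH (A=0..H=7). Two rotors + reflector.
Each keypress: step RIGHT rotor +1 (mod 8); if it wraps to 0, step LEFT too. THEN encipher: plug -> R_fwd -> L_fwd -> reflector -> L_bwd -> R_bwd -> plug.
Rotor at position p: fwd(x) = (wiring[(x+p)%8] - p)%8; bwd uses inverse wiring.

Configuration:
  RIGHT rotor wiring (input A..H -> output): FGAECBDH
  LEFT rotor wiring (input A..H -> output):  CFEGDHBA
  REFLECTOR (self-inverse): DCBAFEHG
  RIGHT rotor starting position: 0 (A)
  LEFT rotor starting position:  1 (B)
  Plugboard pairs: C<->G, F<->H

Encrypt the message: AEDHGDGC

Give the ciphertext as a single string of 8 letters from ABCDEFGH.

Char 1 ('A'): step: R->1, L=1; A->plug->A->R->F->L->A->refl->D->L'->B->R'->D->plug->D
Char 2 ('E'): step: R->2, L=1; E->plug->E->R->B->L->D->refl->A->L'->F->R'->F->plug->H
Char 3 ('D'): step: R->3, L=1; D->plug->D->R->A->L->E->refl->F->L'->C->R'->F->plug->H
Char 4 ('H'): step: R->4, L=1; H->plug->F->R->C->L->F->refl->E->L'->A->R'->H->plug->F
Char 5 ('G'): step: R->5, L=1; G->plug->C->R->C->L->F->refl->E->L'->A->R'->D->plug->D
Char 6 ('D'): step: R->6, L=1; D->plug->D->R->A->L->E->refl->F->L'->C->R'->E->plug->E
Char 7 ('G'): step: R->7, L=1; G->plug->C->R->H->L->B->refl->C->L'->D->R'->F->plug->H
Char 8 ('C'): step: R->0, L->2 (L advanced); C->plug->G->R->D->L->F->refl->E->L'->B->R'->F->plug->H

Answer: DHHFDEHH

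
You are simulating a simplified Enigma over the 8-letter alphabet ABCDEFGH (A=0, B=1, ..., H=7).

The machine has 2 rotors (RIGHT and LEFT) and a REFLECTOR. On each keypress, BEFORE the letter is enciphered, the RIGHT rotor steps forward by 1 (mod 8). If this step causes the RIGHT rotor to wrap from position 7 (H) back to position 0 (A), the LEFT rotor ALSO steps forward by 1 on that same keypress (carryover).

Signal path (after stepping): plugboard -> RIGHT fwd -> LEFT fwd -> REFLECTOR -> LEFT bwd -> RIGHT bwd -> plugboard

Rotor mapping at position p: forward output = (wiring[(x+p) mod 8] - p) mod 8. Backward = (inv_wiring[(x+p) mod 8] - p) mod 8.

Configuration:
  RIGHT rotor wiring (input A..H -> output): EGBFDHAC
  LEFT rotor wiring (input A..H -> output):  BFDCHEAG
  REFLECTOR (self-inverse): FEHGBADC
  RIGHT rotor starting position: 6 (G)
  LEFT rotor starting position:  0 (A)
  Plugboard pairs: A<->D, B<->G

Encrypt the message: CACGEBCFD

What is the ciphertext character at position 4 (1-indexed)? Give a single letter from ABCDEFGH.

Char 1 ('C'): step: R->7, L=0; C->plug->C->R->H->L->G->refl->D->L'->C->R'->D->plug->A
Char 2 ('A'): step: R->0, L->1 (L advanced); A->plug->D->R->F->L->H->refl->C->L'->B->R'->C->plug->C
Char 3 ('C'): step: R->1, L=1; C->plug->C->R->E->L->D->refl->G->L'->D->R'->H->plug->H
Char 4 ('G'): step: R->2, L=1; G->plug->B->R->D->L->G->refl->D->L'->E->R'->H->plug->H

H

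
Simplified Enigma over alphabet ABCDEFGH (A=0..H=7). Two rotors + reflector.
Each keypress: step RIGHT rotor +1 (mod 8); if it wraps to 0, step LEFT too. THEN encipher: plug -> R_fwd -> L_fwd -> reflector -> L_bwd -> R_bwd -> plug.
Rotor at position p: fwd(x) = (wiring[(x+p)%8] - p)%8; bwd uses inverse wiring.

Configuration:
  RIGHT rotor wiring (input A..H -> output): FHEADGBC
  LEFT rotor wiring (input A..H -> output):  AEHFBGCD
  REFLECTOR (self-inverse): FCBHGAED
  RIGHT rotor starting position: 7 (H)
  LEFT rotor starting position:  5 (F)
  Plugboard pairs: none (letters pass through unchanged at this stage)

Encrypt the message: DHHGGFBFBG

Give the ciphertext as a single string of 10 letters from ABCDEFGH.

Answer: EDBFFAFHFE

Derivation:
Char 1 ('D'): step: R->0, L->6 (L advanced); D->plug->D->R->A->L->E->refl->G->L'->D->R'->E->plug->E
Char 2 ('H'): step: R->1, L=6; H->plug->H->R->E->L->B->refl->C->L'->C->R'->D->plug->D
Char 3 ('H'): step: R->2, L=6; H->plug->H->R->F->L->H->refl->D->L'->G->R'->B->plug->B
Char 4 ('G'): step: R->3, L=6; G->plug->G->R->E->L->B->refl->C->L'->C->R'->F->plug->F
Char 5 ('G'): step: R->4, L=6; G->plug->G->R->A->L->E->refl->G->L'->D->R'->F->plug->F
Char 6 ('F'): step: R->5, L=6; F->plug->F->R->H->L->A->refl->F->L'->B->R'->A->plug->A
Char 7 ('B'): step: R->6, L=6; B->plug->B->R->E->L->B->refl->C->L'->C->R'->F->plug->F
Char 8 ('F'): step: R->7, L=6; F->plug->F->R->E->L->B->refl->C->L'->C->R'->H->plug->H
Char 9 ('B'): step: R->0, L->7 (L advanced); B->plug->B->R->H->L->D->refl->H->L'->G->R'->F->plug->F
Char 10 ('G'): step: R->1, L=7; G->plug->G->R->B->L->B->refl->C->L'->F->R'->E->plug->E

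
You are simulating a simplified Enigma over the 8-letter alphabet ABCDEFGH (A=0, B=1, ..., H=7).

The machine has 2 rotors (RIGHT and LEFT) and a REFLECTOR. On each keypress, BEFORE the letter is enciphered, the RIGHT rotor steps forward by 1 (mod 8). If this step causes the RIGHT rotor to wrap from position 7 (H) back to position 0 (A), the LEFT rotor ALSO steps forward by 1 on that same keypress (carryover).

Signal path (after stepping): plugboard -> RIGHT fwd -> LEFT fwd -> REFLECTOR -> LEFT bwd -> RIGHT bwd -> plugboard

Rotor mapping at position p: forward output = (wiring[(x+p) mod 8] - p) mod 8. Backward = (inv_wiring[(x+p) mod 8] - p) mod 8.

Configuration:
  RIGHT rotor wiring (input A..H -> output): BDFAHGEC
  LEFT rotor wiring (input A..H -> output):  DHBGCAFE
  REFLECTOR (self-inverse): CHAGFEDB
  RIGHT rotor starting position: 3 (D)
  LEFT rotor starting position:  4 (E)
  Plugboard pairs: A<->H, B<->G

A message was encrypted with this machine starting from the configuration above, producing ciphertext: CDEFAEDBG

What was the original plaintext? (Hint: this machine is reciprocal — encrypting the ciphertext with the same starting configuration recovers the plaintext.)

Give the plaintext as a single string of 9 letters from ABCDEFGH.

Answer: EACAFCACD

Derivation:
Char 1 ('C'): step: R->4, L=4; C->plug->C->R->A->L->G->refl->D->L'->F->R'->E->plug->E
Char 2 ('D'): step: R->5, L=4; D->plug->D->R->E->L->H->refl->B->L'->C->R'->H->plug->A
Char 3 ('E'): step: R->6, L=4; E->plug->E->R->H->L->C->refl->A->L'->D->R'->C->plug->C
Char 4 ('F'): step: R->7, L=4; F->plug->F->R->A->L->G->refl->D->L'->F->R'->H->plug->A
Char 5 ('A'): step: R->0, L->5 (L advanced); A->plug->H->R->C->L->H->refl->B->L'->G->R'->F->plug->F
Char 6 ('E'): step: R->1, L=5; E->plug->E->R->F->L->E->refl->F->L'->H->R'->C->plug->C
Char 7 ('D'): step: R->2, L=5; D->plug->D->R->E->L->C->refl->A->L'->B->R'->H->plug->A
Char 8 ('B'): step: R->3, L=5; B->plug->G->R->A->L->D->refl->G->L'->D->R'->C->plug->C
Char 9 ('G'): step: R->4, L=5; G->plug->B->R->C->L->H->refl->B->L'->G->R'->D->plug->D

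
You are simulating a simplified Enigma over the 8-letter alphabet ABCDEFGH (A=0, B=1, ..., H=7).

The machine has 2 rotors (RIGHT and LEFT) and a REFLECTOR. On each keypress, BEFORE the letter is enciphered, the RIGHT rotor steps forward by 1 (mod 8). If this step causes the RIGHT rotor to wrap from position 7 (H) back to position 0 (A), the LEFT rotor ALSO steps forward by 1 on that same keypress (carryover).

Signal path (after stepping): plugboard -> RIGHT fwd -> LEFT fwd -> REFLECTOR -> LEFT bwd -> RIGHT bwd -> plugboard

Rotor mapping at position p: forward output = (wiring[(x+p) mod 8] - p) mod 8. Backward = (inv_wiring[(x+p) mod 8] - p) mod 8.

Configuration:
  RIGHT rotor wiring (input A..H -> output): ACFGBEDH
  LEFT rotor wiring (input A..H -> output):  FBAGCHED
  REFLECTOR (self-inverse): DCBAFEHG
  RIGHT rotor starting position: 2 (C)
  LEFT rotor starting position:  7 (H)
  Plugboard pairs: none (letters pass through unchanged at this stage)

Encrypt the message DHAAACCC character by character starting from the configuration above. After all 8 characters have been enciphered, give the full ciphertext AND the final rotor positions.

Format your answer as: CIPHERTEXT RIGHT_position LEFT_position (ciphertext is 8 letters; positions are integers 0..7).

Answer: GDFHEGED 2 0

Derivation:
Char 1 ('D'): step: R->3, L=7; D->plug->D->R->A->L->E->refl->F->L'->H->R'->G->plug->G
Char 2 ('H'): step: R->4, L=7; H->plug->H->R->C->L->C->refl->B->L'->D->R'->D->plug->D
Char 3 ('A'): step: R->5, L=7; A->plug->A->R->H->L->F->refl->E->L'->A->R'->F->plug->F
Char 4 ('A'): step: R->6, L=7; A->plug->A->R->F->L->D->refl->A->L'->G->R'->H->plug->H
Char 5 ('A'): step: R->7, L=7; A->plug->A->R->A->L->E->refl->F->L'->H->R'->E->plug->E
Char 6 ('C'): step: R->0, L->0 (L advanced); C->plug->C->R->F->L->H->refl->G->L'->D->R'->G->plug->G
Char 7 ('C'): step: R->1, L=0; C->plug->C->R->F->L->H->refl->G->L'->D->R'->E->plug->E
Char 8 ('C'): step: R->2, L=0; C->plug->C->R->H->L->D->refl->A->L'->C->R'->D->plug->D
Final: ciphertext=GDFHEGED, RIGHT=2, LEFT=0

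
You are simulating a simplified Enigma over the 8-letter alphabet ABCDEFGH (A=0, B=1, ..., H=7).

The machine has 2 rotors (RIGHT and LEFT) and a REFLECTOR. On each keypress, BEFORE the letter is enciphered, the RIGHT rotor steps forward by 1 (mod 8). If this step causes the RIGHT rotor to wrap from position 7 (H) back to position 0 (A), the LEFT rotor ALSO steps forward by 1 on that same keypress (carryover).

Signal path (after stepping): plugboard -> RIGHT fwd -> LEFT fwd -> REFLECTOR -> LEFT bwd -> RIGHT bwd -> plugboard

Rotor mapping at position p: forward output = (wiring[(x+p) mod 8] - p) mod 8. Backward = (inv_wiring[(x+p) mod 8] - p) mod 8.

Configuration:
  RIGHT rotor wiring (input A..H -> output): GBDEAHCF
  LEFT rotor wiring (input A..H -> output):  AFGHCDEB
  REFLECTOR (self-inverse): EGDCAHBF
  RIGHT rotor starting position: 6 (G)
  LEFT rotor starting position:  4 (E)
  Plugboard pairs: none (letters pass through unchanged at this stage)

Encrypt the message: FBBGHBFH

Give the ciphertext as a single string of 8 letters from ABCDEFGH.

Char 1 ('F'): step: R->7, L=4; F->plug->F->R->B->L->H->refl->F->L'->D->R'->H->plug->H
Char 2 ('B'): step: R->0, L->5 (L advanced); B->plug->B->R->B->L->H->refl->F->L'->H->R'->F->plug->F
Char 3 ('B'): step: R->1, L=5; B->plug->B->R->C->L->E->refl->A->L'->E->R'->G->plug->G
Char 4 ('G'): step: R->2, L=5; G->plug->G->R->E->L->A->refl->E->L'->C->R'->B->plug->B
Char 5 ('H'): step: R->3, L=5; H->plug->H->R->A->L->G->refl->B->L'->F->R'->B->plug->B
Char 6 ('B'): step: R->4, L=5; B->plug->B->R->D->L->D->refl->C->L'->G->R'->C->plug->C
Char 7 ('F'): step: R->5, L=5; F->plug->F->R->G->L->C->refl->D->L'->D->R'->H->plug->H
Char 8 ('H'): step: R->6, L=5; H->plug->H->R->B->L->H->refl->F->L'->H->R'->B->plug->B

Answer: HFGBBCHB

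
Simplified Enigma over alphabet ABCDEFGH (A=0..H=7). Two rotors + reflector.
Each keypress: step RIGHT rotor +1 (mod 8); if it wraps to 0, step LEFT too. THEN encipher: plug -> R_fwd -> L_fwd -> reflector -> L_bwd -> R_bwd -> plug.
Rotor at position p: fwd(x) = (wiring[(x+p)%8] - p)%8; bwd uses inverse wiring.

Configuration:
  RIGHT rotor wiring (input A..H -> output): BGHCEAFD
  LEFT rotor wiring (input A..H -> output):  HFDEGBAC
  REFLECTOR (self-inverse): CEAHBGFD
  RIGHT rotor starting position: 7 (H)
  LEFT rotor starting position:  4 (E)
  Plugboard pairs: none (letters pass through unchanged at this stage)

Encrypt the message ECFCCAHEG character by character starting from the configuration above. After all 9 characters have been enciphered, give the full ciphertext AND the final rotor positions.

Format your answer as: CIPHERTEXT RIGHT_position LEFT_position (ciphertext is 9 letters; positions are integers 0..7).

Answer: HBDDHDBAE 0 6

Derivation:
Char 1 ('E'): step: R->0, L->5 (L advanced); E->plug->E->R->E->L->A->refl->C->L'->D->R'->H->plug->H
Char 2 ('C'): step: R->1, L=5; C->plug->C->R->B->L->D->refl->H->L'->G->R'->B->plug->B
Char 3 ('F'): step: R->2, L=5; F->plug->F->R->B->L->D->refl->H->L'->G->R'->D->plug->D
Char 4 ('C'): step: R->3, L=5; C->plug->C->R->F->L->G->refl->F->L'->C->R'->D->plug->D
Char 5 ('C'): step: R->4, L=5; C->plug->C->R->B->L->D->refl->H->L'->G->R'->H->plug->H
Char 6 ('A'): step: R->5, L=5; A->plug->A->R->D->L->C->refl->A->L'->E->R'->D->plug->D
Char 7 ('H'): step: R->6, L=5; H->plug->H->R->C->L->F->refl->G->L'->F->R'->B->plug->B
Char 8 ('E'): step: R->7, L=5; E->plug->E->R->D->L->C->refl->A->L'->E->R'->A->plug->A
Char 9 ('G'): step: R->0, L->6 (L advanced); G->plug->G->R->F->L->G->refl->F->L'->E->R'->E->plug->E
Final: ciphertext=HBDDHDBAE, RIGHT=0, LEFT=6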